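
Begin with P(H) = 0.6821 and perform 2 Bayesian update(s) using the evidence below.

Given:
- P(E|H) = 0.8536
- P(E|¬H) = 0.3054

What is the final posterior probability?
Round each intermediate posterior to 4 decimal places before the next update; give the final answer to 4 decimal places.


Sequential Bayesian updating:

Initial prior: P(H) = 0.6821

Update 1:
  P(E) = 0.8536 × 0.6821 + 0.3054 × 0.3179 = 0.58224056 + 0.09708666 = 0.67932722
  P(H|E) = 0.58224056 / 0.67932722 = 0.8571

Update 2:
  P(E) = 0.8536 × 0.8571 + 0.3054 × 0.1429 = 0.73162056 + 0.04364166 = 0.77526222
  P(H|E) = 0.73162056 / 0.77526222 = 0.9437

Final posterior: 0.9437


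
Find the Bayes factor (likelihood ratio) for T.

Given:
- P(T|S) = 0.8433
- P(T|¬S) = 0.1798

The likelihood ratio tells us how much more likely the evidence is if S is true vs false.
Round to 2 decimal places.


Likelihood Ratio (LR) = P(T|S) / P(T|¬S)

LR = 0.8433 / 0.1798
   = 4.69

The evidence is 4.69 times more likely if S is true than if S is false.
Because LR exceeds 1, T is evidence for S.


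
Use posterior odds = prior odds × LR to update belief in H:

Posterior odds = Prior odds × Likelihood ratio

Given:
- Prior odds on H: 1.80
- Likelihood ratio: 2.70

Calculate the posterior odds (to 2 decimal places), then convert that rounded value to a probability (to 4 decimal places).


Step 1: Calculate posterior odds
Posterior odds = Prior odds × LR
               = 1.80 × 2.70
               = 4.86

Step 2: Convert to probability
P(H|E) = Posterior odds / (1 + Posterior odds)
       = 4.86 / (1 + 4.86)
       = 4.86 / 5.86
       = 0.8294

The evidence increased P(H) from 0.6429 to 0.8294.


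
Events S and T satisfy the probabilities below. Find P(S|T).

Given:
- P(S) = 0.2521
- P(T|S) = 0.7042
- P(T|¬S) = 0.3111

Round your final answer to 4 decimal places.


Bayes' theorem: P(S|T) = P(T|S) × P(S) / P(T)

Step 1: Calculate P(T) using law of total probability
P(T) = P(T|S)P(S) + P(T|¬S)P(¬S)
     = 0.7042 × 0.2521 + 0.3111 × 0.7479
     = 0.17752882 + 0.23267169
     = 0.41020051

Step 2: Apply Bayes' theorem
P(S|T) = P(T|S) × P(S) / P(T)
       = 0.17752882 / 0.41020051
       = 0.4328


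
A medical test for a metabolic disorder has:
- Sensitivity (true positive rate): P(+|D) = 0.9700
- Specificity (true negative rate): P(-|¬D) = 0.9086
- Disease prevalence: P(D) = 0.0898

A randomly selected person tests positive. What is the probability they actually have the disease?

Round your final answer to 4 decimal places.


Let D = has disease, + = positive test

Given:
- P(D) = 0.0898 (prevalence)
- P(+|D) = 0.9700 (sensitivity)
- P(-|¬D) = 0.9086 (specificity)
- P(+|¬D) = 0.0914 (false positive rate = 1 - specificity)

Step 1: Find P(+)
P(+) = P(+|D)P(D) + P(+|¬D)P(¬D)
     = 0.9700 × 0.0898 + 0.0914 × 0.9102
     = 0.08710600 + 0.08319228
     = 0.17029828

Step 2: Apply Bayes' theorem for P(D|+)
P(D|+) = P(+|D)P(D) / P(+)
       = 0.08710600 / 0.17029828
       = 0.5115


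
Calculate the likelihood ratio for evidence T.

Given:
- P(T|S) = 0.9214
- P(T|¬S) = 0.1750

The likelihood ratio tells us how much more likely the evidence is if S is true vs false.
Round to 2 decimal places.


Likelihood Ratio (LR) = P(T|S) / P(T|¬S)

LR = 0.9214 / 0.1750
   = 5.27

The evidence is 5.27 times more likely if S is true than if S is false.
Because LR exceeds 1, T is evidence for S.


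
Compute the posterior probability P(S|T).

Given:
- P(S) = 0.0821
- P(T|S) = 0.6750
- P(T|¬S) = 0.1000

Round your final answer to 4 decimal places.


Bayes' theorem: P(S|T) = P(T|S) × P(S) / P(T)

Step 1: Calculate P(T) using law of total probability
P(T) = P(T|S)P(S) + P(T|¬S)P(¬S)
     = 0.6750 × 0.0821 + 0.1000 × 0.9179
     = 0.05541750 + 0.09179000
     = 0.14720750

Step 2: Apply Bayes' theorem
P(S|T) = P(T|S) × P(S) / P(T)
       = 0.05541750 / 0.14720750
       = 0.3765


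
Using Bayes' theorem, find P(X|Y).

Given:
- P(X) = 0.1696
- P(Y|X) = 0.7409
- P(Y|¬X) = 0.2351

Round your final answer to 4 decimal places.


Bayes' theorem: P(X|Y) = P(Y|X) × P(X) / P(Y)

Step 1: Calculate P(Y) using law of total probability
P(Y) = P(Y|X)P(X) + P(Y|¬X)P(¬X)
     = 0.7409 × 0.1696 + 0.2351 × 0.8304
     = 0.12565664 + 0.19522704
     = 0.32088368

Step 2: Apply Bayes' theorem
P(X|Y) = P(Y|X) × P(X) / P(Y)
       = 0.12565664 / 0.32088368
       = 0.3916


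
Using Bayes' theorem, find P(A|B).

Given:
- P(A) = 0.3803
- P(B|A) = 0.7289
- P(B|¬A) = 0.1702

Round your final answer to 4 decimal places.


Bayes' theorem: P(A|B) = P(B|A) × P(A) / P(B)

Step 1: Calculate P(B) using law of total probability
P(B) = P(B|A)P(A) + P(B|¬A)P(¬A)
     = 0.7289 × 0.3803 + 0.1702 × 0.6197
     = 0.27720067 + 0.10547294
     = 0.38267361

Step 2: Apply Bayes' theorem
P(A|B) = P(B|A) × P(A) / P(B)
       = 0.27720067 / 0.38267361
       = 0.7244


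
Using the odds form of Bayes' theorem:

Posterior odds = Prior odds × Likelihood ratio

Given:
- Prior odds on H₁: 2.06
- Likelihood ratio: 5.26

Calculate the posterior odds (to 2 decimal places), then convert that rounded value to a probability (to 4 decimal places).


Step 1: Calculate posterior odds
Posterior odds = Prior odds × LR
               = 2.06 × 5.26
               = 10.84

Step 2: Convert to probability
P(H₁|E) = Posterior odds / (1 + Posterior odds)
       = 10.84 / (1 + 10.84)
       = 10.84 / 11.84
       = 0.9155

The evidence increased P(H₁) from 0.6732 to 0.9155.


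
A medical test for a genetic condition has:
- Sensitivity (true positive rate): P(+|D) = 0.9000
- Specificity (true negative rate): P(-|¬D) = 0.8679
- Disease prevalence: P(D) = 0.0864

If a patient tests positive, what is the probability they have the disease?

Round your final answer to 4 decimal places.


Let D = has disease, + = positive test

Given:
- P(D) = 0.0864 (prevalence)
- P(+|D) = 0.9000 (sensitivity)
- P(-|¬D) = 0.8679 (specificity)
- P(+|¬D) = 0.1321 (false positive rate = 1 - specificity)

Step 1: Find P(+)
P(+) = P(+|D)P(D) + P(+|¬D)P(¬D)
     = 0.9000 × 0.0864 + 0.1321 × 0.9136
     = 0.07776000 + 0.12068656
     = 0.19844656

Step 2: Apply Bayes' theorem for P(D|+)
P(D|+) = P(+|D)P(D) / P(+)
       = 0.07776000 / 0.19844656
       = 0.3918


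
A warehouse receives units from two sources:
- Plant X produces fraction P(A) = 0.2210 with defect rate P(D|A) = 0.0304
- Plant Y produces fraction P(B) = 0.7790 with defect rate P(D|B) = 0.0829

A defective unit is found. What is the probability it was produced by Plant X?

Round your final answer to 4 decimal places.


Let A = from Plant X, D = defective

Given:
- P(A) = 0.2210, P(B) = 0.7790
- P(D|A) = 0.0304, P(D|B) = 0.0829

Step 1: Find P(D)
P(D) = P(D|A)P(A) + P(D|B)P(B)
     = 0.0304 × 0.2210 + 0.0829 × 0.7790
     = 0.00671840 + 0.06457910
     = 0.07129750

Step 2: Apply Bayes' theorem
P(A|D) = P(D|A)P(A) / P(D)
       = 0.00671840 / 0.07129750
       = 0.0942


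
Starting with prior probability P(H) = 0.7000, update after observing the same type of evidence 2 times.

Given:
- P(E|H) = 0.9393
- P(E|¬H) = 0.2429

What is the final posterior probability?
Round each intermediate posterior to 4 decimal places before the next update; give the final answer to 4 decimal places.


Sequential Bayesian updating:

Initial prior: P(H) = 0.7000

Update 1:
  P(E) = 0.9393 × 0.7000 + 0.2429 × 0.3000 = 0.65751000 + 0.07287000 = 0.73038000
  P(H|E) = 0.65751000 / 0.73038000 = 0.9002

Update 2:
  P(E) = 0.9393 × 0.9002 + 0.2429 × 0.0998 = 0.84555786 + 0.02424142 = 0.86979928
  P(H|E) = 0.84555786 / 0.86979928 = 0.9721

Final posterior: 0.9721


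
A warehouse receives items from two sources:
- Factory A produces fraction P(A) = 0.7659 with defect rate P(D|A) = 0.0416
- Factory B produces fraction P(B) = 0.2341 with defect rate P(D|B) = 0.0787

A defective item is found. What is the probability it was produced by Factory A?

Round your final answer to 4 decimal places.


Let A = from Factory A, D = defective

Given:
- P(A) = 0.7659, P(B) = 0.2341
- P(D|A) = 0.0416, P(D|B) = 0.0787

Step 1: Find P(D)
P(D) = P(D|A)P(A) + P(D|B)P(B)
     = 0.0416 × 0.7659 + 0.0787 × 0.2341
     = 0.03186144 + 0.01842367
     = 0.05028511

Step 2: Apply Bayes' theorem
P(A|D) = P(D|A)P(A) / P(D)
       = 0.03186144 / 0.05028511
       = 0.6336


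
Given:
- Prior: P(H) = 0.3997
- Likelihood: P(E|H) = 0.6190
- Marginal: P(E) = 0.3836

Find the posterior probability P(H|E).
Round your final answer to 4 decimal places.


Using Bayes' theorem:

P(H|E) = P(E|H) × P(H) / P(E)
       = 0.6190 × 0.3997 / 0.3836
       = 0.24741430 / 0.3836
       = 0.6450

The evidence strengthens our belief in H.
Prior: 0.3997 → Posterior: 0.6450


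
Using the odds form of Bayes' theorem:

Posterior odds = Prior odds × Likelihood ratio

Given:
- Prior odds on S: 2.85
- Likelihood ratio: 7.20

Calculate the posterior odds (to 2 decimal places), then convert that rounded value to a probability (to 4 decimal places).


Step 1: Calculate posterior odds
Posterior odds = Prior odds × LR
               = 2.85 × 7.20
               = 20.52

Step 2: Convert to probability
P(S|E) = Posterior odds / (1 + Posterior odds)
       = 20.52 / (1 + 20.52)
       = 20.52 / 21.52
       = 0.9535

The evidence increased P(S) from 0.7403 to 0.9535.


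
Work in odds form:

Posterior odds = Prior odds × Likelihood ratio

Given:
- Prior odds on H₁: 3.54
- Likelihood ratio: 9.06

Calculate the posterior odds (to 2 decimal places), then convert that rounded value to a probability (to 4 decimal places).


Step 1: Calculate posterior odds
Posterior odds = Prior odds × LR
               = 3.54 × 9.06
               = 32.07

Step 2: Convert to probability
P(H₁|E) = Posterior odds / (1 + Posterior odds)
       = 32.07 / (1 + 32.07)
       = 32.07 / 33.07
       = 0.9698

The evidence increased P(H₁) from 0.7797 to 0.9698.


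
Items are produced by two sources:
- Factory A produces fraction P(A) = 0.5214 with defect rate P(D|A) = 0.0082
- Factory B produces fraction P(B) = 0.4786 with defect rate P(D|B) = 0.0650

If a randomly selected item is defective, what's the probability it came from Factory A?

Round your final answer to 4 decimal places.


Let A = from Factory A, D = defective

Given:
- P(A) = 0.5214, P(B) = 0.4786
- P(D|A) = 0.0082, P(D|B) = 0.0650

Step 1: Find P(D)
P(D) = P(D|A)P(A) + P(D|B)P(B)
     = 0.0082 × 0.5214 + 0.0650 × 0.4786
     = 0.00427548 + 0.03110900
     = 0.03538448

Step 2: Apply Bayes' theorem
P(A|D) = P(D|A)P(A) / P(D)
       = 0.00427548 / 0.03538448
       = 0.1208


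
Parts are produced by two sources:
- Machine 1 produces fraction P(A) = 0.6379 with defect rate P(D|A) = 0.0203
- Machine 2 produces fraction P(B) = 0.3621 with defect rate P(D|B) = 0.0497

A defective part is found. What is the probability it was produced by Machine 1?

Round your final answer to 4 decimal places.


Let A = from Machine 1, D = defective

Given:
- P(A) = 0.6379, P(B) = 0.3621
- P(D|A) = 0.0203, P(D|B) = 0.0497

Step 1: Find P(D)
P(D) = P(D|A)P(A) + P(D|B)P(B)
     = 0.0203 × 0.6379 + 0.0497 × 0.3621
     = 0.01294937 + 0.01799637
     = 0.03094574

Step 2: Apply Bayes' theorem
P(A|D) = P(D|A)P(A) / P(D)
       = 0.01294937 / 0.03094574
       = 0.4185


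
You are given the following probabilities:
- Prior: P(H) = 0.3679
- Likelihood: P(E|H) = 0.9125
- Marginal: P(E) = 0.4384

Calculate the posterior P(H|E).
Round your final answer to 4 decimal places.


Using Bayes' theorem:

P(H|E) = P(E|H) × P(H) / P(E)
       = 0.9125 × 0.3679 / 0.4384
       = 0.33570875 / 0.4384
       = 0.7658

The evidence strengthens our belief in H.
Prior: 0.3679 → Posterior: 0.7658


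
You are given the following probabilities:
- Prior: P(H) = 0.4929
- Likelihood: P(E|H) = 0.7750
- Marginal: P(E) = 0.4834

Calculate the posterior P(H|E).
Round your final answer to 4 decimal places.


Using Bayes' theorem:

P(H|E) = P(E|H) × P(H) / P(E)
       = 0.7750 × 0.4929 / 0.4834
       = 0.38199750 / 0.4834
       = 0.7902

The evidence strengthens our belief in H.
Prior: 0.4929 → Posterior: 0.7902


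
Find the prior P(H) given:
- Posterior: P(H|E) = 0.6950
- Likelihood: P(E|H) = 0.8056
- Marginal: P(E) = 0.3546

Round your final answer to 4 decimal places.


From Bayes' theorem: P(H|E) = P(E|H) × P(H) / P(E)

Rearranging for P(H):
P(H) = P(H|E) × P(E) / P(E|H)
     = 0.6950 × 0.3546 / 0.8056
     = 0.24644700 / 0.8056
     = 0.3059


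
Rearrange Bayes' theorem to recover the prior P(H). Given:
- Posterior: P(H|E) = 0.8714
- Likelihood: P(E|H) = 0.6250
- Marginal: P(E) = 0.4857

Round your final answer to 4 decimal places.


From Bayes' theorem: P(H|E) = P(E|H) × P(H) / P(E)

Rearranging for P(H):
P(H) = P(H|E) × P(E) / P(E|H)
     = 0.8714 × 0.4857 / 0.6250
     = 0.42323898 / 0.6250
     = 0.6772


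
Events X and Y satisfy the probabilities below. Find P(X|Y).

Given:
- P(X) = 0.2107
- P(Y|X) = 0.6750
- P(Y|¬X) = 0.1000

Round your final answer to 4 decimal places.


Bayes' theorem: P(X|Y) = P(Y|X) × P(X) / P(Y)

Step 1: Calculate P(Y) using law of total probability
P(Y) = P(Y|X)P(X) + P(Y|¬X)P(¬X)
     = 0.6750 × 0.2107 + 0.1000 × 0.7893
     = 0.14222250 + 0.07893000
     = 0.22115250

Step 2: Apply Bayes' theorem
P(X|Y) = P(Y|X) × P(X) / P(Y)
       = 0.14222250 / 0.22115250
       = 0.6431


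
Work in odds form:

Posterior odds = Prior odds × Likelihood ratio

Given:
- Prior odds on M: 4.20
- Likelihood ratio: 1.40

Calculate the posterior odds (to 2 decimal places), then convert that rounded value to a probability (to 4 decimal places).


Step 1: Calculate posterior odds
Posterior odds = Prior odds × LR
               = 4.20 × 1.40
               = 5.88

Step 2: Convert to probability
P(M|E) = Posterior odds / (1 + Posterior odds)
       = 5.88 / (1 + 5.88)
       = 5.88 / 6.88
       = 0.8547

The evidence increased P(M) from 0.8077 to 0.8547.


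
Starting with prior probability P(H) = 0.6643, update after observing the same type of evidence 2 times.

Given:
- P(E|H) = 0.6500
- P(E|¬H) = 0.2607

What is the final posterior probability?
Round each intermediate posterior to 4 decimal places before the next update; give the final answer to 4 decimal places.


Sequential Bayesian updating:

Initial prior: P(H) = 0.6643

Update 1:
  P(E) = 0.6500 × 0.6643 + 0.2607 × 0.3357 = 0.43179500 + 0.08751699 = 0.51931199
  P(H|E) = 0.43179500 / 0.51931199 = 0.8315

Update 2:
  P(E) = 0.6500 × 0.8315 + 0.2607 × 0.1685 = 0.54047500 + 0.04392795 = 0.58440295
  P(H|E) = 0.54047500 / 0.58440295 = 0.9248

Final posterior: 0.9248


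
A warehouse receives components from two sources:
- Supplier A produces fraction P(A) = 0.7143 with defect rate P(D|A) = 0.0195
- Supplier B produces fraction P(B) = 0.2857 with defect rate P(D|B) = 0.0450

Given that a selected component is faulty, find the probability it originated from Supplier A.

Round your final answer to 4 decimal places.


Let A = from Supplier A, D = faulty

Given:
- P(A) = 0.7143, P(B) = 0.2857
- P(D|A) = 0.0195, P(D|B) = 0.0450

Step 1: Find P(D)
P(D) = P(D|A)P(A) + P(D|B)P(B)
     = 0.0195 × 0.7143 + 0.0450 × 0.2857
     = 0.01392885 + 0.01285650
     = 0.02678535

Step 2: Apply Bayes' theorem
P(A|D) = P(D|A)P(A) / P(D)
       = 0.01392885 / 0.02678535
       = 0.5200


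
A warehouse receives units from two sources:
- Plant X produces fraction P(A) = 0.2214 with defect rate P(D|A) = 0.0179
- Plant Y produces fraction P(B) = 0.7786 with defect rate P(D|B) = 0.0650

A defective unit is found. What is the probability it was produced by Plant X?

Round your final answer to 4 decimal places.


Let A = from Plant X, D = defective

Given:
- P(A) = 0.2214, P(B) = 0.7786
- P(D|A) = 0.0179, P(D|B) = 0.0650

Step 1: Find P(D)
P(D) = P(D|A)P(A) + P(D|B)P(B)
     = 0.0179 × 0.2214 + 0.0650 × 0.7786
     = 0.00396306 + 0.05060900
     = 0.05457206

Step 2: Apply Bayes' theorem
P(A|D) = P(D|A)P(A) / P(D)
       = 0.00396306 / 0.05457206
       = 0.0726


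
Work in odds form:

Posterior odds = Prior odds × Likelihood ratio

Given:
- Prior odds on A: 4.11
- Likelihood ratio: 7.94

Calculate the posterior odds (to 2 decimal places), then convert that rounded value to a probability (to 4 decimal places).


Step 1: Calculate posterior odds
Posterior odds = Prior odds × LR
               = 4.11 × 7.94
               = 32.63

Step 2: Convert to probability
P(A|E) = Posterior odds / (1 + Posterior odds)
       = 32.63 / (1 + 32.63)
       = 32.63 / 33.63
       = 0.9703

The evidence increased P(A) from 0.8043 to 0.9703.


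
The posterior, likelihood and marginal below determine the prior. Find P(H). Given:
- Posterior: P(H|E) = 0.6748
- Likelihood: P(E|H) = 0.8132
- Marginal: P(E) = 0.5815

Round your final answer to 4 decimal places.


From Bayes' theorem: P(H|E) = P(E|H) × P(H) / P(E)

Rearranging for P(H):
P(H) = P(H|E) × P(E) / P(E|H)
     = 0.6748 × 0.5815 / 0.8132
     = 0.39239620 / 0.8132
     = 0.4825


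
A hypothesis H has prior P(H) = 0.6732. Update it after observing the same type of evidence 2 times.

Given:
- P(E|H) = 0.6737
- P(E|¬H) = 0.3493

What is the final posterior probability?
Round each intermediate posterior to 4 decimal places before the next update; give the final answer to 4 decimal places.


Sequential Bayesian updating:

Initial prior: P(H) = 0.6732

Update 1:
  P(E) = 0.6737 × 0.6732 + 0.3493 × 0.3268 = 0.45353484 + 0.11415124 = 0.56768608
  P(H|E) = 0.45353484 / 0.56768608 = 0.7989

Update 2:
  P(E) = 0.6737 × 0.7989 + 0.3493 × 0.2011 = 0.53821893 + 0.07024423 = 0.60846316
  P(H|E) = 0.53821893 / 0.60846316 = 0.8846

Final posterior: 0.8846


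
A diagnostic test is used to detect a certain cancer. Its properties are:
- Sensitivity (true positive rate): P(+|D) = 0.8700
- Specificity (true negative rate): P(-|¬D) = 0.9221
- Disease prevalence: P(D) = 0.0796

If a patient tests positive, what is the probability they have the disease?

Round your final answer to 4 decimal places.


Let D = has disease, + = positive test

Given:
- P(D) = 0.0796 (prevalence)
- P(+|D) = 0.8700 (sensitivity)
- P(-|¬D) = 0.9221 (specificity)
- P(+|¬D) = 0.0779 (false positive rate = 1 - specificity)

Step 1: Find P(+)
P(+) = P(+|D)P(D) + P(+|¬D)P(¬D)
     = 0.8700 × 0.0796 + 0.0779 × 0.9204
     = 0.06925200 + 0.07169916
     = 0.14095116

Step 2: Apply Bayes' theorem for P(D|+)
P(D|+) = P(+|D)P(D) / P(+)
       = 0.06925200 / 0.14095116
       = 0.4913


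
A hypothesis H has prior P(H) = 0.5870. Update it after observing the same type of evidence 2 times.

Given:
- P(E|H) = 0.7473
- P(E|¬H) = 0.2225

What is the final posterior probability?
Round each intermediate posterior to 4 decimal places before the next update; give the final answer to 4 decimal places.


Sequential Bayesian updating:

Initial prior: P(H) = 0.5870

Update 1:
  P(E) = 0.7473 × 0.5870 + 0.2225 × 0.4130 = 0.43866510 + 0.09189250 = 0.53055760
  P(H|E) = 0.43866510 / 0.53055760 = 0.8268

Update 2:
  P(E) = 0.7473 × 0.8268 + 0.2225 × 0.1732 = 0.61786764 + 0.03853700 = 0.65640464
  P(H|E) = 0.61786764 / 0.65640464 = 0.9413

Final posterior: 0.9413


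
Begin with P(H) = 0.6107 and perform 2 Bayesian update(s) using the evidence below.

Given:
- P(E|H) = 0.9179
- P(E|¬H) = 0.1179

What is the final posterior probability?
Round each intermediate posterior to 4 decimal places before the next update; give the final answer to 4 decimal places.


Sequential Bayesian updating:

Initial prior: P(H) = 0.6107

Update 1:
  P(E) = 0.9179 × 0.6107 + 0.1179 × 0.3893 = 0.56056153 + 0.04589847 = 0.60646000
  P(H|E) = 0.56056153 / 0.60646000 = 0.9243

Update 2:
  P(E) = 0.9179 × 0.9243 + 0.1179 × 0.0757 = 0.84841497 + 0.00892503 = 0.85734000
  P(H|E) = 0.84841497 / 0.85734000 = 0.9896

Final posterior: 0.9896


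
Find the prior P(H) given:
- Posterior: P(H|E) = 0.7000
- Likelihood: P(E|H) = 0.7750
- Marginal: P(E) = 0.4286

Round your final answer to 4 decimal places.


From Bayes' theorem: P(H|E) = P(E|H) × P(H) / P(E)

Rearranging for P(H):
P(H) = P(H|E) × P(E) / P(E|H)
     = 0.7000 × 0.4286 / 0.7750
     = 0.30002000 / 0.7750
     = 0.3871


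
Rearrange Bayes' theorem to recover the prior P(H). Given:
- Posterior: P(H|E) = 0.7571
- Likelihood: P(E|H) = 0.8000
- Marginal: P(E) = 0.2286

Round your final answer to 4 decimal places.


From Bayes' theorem: P(H|E) = P(E|H) × P(H) / P(E)

Rearranging for P(H):
P(H) = P(H|E) × P(E) / P(E|H)
     = 0.7571 × 0.2286 / 0.8000
     = 0.17307306 / 0.8000
     = 0.2163


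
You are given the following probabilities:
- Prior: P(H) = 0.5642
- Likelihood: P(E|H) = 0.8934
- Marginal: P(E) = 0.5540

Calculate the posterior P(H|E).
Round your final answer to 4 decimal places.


Using Bayes' theorem:

P(H|E) = P(E|H) × P(H) / P(E)
       = 0.8934 × 0.5642 / 0.5540
       = 0.50405628 / 0.5540
       = 0.9098

The evidence strengthens our belief in H.
Prior: 0.5642 → Posterior: 0.9098


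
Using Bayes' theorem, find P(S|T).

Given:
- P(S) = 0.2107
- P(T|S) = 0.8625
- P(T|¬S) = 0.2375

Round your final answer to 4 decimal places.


Bayes' theorem: P(S|T) = P(T|S) × P(S) / P(T)

Step 1: Calculate P(T) using law of total probability
P(T) = P(T|S)P(S) + P(T|¬S)P(¬S)
     = 0.8625 × 0.2107 + 0.2375 × 0.7893
     = 0.18172875 + 0.18745875
     = 0.36918750

Step 2: Apply Bayes' theorem
P(S|T) = P(T|S) × P(S) / P(T)
       = 0.18172875 / 0.36918750
       = 0.4922


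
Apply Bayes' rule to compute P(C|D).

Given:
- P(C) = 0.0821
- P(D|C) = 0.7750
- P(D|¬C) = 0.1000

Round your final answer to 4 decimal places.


Bayes' theorem: P(C|D) = P(D|C) × P(C) / P(D)

Step 1: Calculate P(D) using law of total probability
P(D) = P(D|C)P(C) + P(D|¬C)P(¬C)
     = 0.7750 × 0.0821 + 0.1000 × 0.9179
     = 0.06362750 + 0.09179000
     = 0.15541750

Step 2: Apply Bayes' theorem
P(C|D) = P(D|C) × P(C) / P(D)
       = 0.06362750 / 0.15541750
       = 0.4094


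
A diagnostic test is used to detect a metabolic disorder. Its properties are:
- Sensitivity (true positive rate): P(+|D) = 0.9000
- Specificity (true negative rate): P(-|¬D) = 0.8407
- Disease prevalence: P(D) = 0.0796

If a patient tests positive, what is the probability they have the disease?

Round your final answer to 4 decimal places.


Let D = has disease, + = positive test

Given:
- P(D) = 0.0796 (prevalence)
- P(+|D) = 0.9000 (sensitivity)
- P(-|¬D) = 0.8407 (specificity)
- P(+|¬D) = 0.1593 (false positive rate = 1 - specificity)

Step 1: Find P(+)
P(+) = P(+|D)P(D) + P(+|¬D)P(¬D)
     = 0.9000 × 0.0796 + 0.1593 × 0.9204
     = 0.07164000 + 0.14661972
     = 0.21825972

Step 2: Apply Bayes' theorem for P(D|+)
P(D|+) = P(+|D)P(D) / P(+)
       = 0.07164000 / 0.21825972
       = 0.3282


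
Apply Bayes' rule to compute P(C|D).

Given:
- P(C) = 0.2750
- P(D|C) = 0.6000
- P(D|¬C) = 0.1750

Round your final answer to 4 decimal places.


Bayes' theorem: P(C|D) = P(D|C) × P(C) / P(D)

Step 1: Calculate P(D) using law of total probability
P(D) = P(D|C)P(C) + P(D|¬C)P(¬C)
     = 0.6000 × 0.2750 + 0.1750 × 0.7250
     = 0.16500000 + 0.12687500
     = 0.29187500

Step 2: Apply Bayes' theorem
P(C|D) = P(D|C) × P(C) / P(D)
       = 0.16500000 / 0.29187500
       = 0.5653


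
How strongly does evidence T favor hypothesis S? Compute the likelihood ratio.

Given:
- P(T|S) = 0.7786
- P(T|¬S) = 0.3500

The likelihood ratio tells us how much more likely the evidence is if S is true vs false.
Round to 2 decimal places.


Likelihood Ratio (LR) = P(T|S) / P(T|¬S)

LR = 0.7786 / 0.3500
   = 2.22

The evidence is 2.22 times more likely if S is true than if S is false.
Since LR > 1, the evidence supports S over ¬S.


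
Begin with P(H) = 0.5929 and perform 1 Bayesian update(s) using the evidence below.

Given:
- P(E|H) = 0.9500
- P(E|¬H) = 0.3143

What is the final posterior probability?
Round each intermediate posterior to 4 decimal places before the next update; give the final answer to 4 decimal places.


Sequential Bayesian updating:

Initial prior: P(H) = 0.5929

Update 1:
  P(E) = 0.9500 × 0.5929 + 0.3143 × 0.4071 = 0.56325500 + 0.12795153 = 0.69120653
  P(H|E) = 0.56325500 / 0.69120653 = 0.8149

Final posterior: 0.8149


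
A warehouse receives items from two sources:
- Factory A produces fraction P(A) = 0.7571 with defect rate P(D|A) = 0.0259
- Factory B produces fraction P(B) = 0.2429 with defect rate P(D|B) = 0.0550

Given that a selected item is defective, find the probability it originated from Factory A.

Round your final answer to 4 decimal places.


Let A = from Factory A, D = defective

Given:
- P(A) = 0.7571, P(B) = 0.2429
- P(D|A) = 0.0259, P(D|B) = 0.0550

Step 1: Find P(D)
P(D) = P(D|A)P(A) + P(D|B)P(B)
     = 0.0259 × 0.7571 + 0.0550 × 0.2429
     = 0.01960889 + 0.01335950
     = 0.03296839

Step 2: Apply Bayes' theorem
P(A|D) = P(D|A)P(A) / P(D)
       = 0.01960889 / 0.03296839
       = 0.5948


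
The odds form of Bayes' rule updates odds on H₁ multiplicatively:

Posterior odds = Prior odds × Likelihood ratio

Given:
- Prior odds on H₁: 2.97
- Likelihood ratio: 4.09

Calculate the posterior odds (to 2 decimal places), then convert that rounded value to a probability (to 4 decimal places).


Step 1: Calculate posterior odds
Posterior odds = Prior odds × LR
               = 2.97 × 4.09
               = 12.15

Step 2: Convert to probability
P(H₁|E) = Posterior odds / (1 + Posterior odds)
       = 12.15 / (1 + 12.15)
       = 12.15 / 13.15
       = 0.9240

The evidence increased P(H₁) from 0.7481 to 0.9240.


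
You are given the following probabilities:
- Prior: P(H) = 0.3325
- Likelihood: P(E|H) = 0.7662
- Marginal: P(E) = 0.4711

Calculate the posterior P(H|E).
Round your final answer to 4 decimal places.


Using Bayes' theorem:

P(H|E) = P(E|H) × P(H) / P(E)
       = 0.7662 × 0.3325 / 0.4711
       = 0.25476150 / 0.4711
       = 0.5408

The evidence strengthens our belief in H.
Prior: 0.3325 → Posterior: 0.5408


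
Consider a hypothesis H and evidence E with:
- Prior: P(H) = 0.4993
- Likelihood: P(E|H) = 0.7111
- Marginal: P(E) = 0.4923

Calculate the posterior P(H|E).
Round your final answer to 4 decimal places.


Using Bayes' theorem:

P(H|E) = P(E|H) × P(H) / P(E)
       = 0.7111 × 0.4993 / 0.4923
       = 0.35505223 / 0.4923
       = 0.7212

The evidence strengthens our belief in H.
Prior: 0.4993 → Posterior: 0.7212


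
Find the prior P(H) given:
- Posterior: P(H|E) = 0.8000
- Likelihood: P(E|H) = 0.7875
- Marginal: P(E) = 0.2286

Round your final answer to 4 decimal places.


From Bayes' theorem: P(H|E) = P(E|H) × P(H) / P(E)

Rearranging for P(H):
P(H) = P(H|E) × P(E) / P(E|H)
     = 0.8000 × 0.2286 / 0.7875
     = 0.18288000 / 0.7875
     = 0.2322


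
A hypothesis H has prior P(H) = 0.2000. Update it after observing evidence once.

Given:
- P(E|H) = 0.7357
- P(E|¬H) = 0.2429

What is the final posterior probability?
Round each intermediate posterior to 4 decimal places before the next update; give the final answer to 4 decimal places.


Sequential Bayesian updating:

Initial prior: P(H) = 0.2000

Update 1:
  P(E) = 0.7357 × 0.2000 + 0.2429 × 0.8000 = 0.14714000 + 0.19432000 = 0.34146000
  P(H|E) = 0.14714000 / 0.34146000 = 0.4309

Final posterior: 0.4309


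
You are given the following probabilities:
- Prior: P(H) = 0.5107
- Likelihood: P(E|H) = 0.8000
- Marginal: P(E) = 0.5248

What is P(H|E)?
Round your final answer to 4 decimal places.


Using Bayes' theorem:

P(H|E) = P(E|H) × P(H) / P(E)
       = 0.8000 × 0.5107 / 0.5248
       = 0.40856000 / 0.5248
       = 0.7785

The evidence strengthens our belief in H.
Prior: 0.5107 → Posterior: 0.7785


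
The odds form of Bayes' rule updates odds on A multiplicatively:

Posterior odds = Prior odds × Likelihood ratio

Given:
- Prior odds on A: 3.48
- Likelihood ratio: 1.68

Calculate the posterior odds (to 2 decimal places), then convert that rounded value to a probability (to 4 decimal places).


Step 1: Calculate posterior odds
Posterior odds = Prior odds × LR
               = 3.48 × 1.68
               = 5.85

Step 2: Convert to probability
P(A|E) = Posterior odds / (1 + Posterior odds)
       = 5.85 / (1 + 5.85)
       = 5.85 / 6.85
       = 0.8540

The evidence increased P(A) from 0.7768 to 0.8540.


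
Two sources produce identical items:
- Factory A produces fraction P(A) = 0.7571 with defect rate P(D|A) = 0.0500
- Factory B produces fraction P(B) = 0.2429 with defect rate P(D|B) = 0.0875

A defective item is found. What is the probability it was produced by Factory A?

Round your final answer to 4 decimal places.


Let A = from Factory A, D = defective

Given:
- P(A) = 0.7571, P(B) = 0.2429
- P(D|A) = 0.0500, P(D|B) = 0.0875

Step 1: Find P(D)
P(D) = P(D|A)P(A) + P(D|B)P(B)
     = 0.0500 × 0.7571 + 0.0875 × 0.2429
     = 0.03785500 + 0.02125375
     = 0.05910875

Step 2: Apply Bayes' theorem
P(A|D) = P(D|A)P(A) / P(D)
       = 0.03785500 / 0.05910875
       = 0.6404


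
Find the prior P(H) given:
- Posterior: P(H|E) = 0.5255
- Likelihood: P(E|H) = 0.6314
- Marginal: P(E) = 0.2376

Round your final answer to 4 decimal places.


From Bayes' theorem: P(H|E) = P(E|H) × P(H) / P(E)

Rearranging for P(H):
P(H) = P(H|E) × P(E) / P(E|H)
     = 0.5255 × 0.2376 / 0.6314
     = 0.12485880 / 0.6314
     = 0.1977


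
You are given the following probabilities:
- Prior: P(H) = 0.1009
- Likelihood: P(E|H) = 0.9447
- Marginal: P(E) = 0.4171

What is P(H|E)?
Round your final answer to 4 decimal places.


Using Bayes' theorem:

P(H|E) = P(E|H) × P(H) / P(E)
       = 0.9447 × 0.1009 / 0.4171
       = 0.09532023 / 0.4171
       = 0.2285

The evidence strengthens our belief in H.
Prior: 0.1009 → Posterior: 0.2285


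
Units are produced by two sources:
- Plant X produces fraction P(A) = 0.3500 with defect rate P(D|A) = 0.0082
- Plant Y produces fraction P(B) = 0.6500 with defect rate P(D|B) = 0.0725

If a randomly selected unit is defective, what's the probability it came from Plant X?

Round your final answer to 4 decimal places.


Let A = from Plant X, D = defective

Given:
- P(A) = 0.3500, P(B) = 0.6500
- P(D|A) = 0.0082, P(D|B) = 0.0725

Step 1: Find P(D)
P(D) = P(D|A)P(A) + P(D|B)P(B)
     = 0.0082 × 0.3500 + 0.0725 × 0.6500
     = 0.00287000 + 0.04712500
     = 0.04999500

Step 2: Apply Bayes' theorem
P(A|D) = P(D|A)P(A) / P(D)
       = 0.00287000 / 0.04999500
       = 0.0574


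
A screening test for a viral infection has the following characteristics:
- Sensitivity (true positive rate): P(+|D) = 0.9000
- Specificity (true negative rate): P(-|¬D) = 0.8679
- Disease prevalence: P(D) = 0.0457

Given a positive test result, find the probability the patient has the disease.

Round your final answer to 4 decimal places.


Let D = has disease, + = positive test

Given:
- P(D) = 0.0457 (prevalence)
- P(+|D) = 0.9000 (sensitivity)
- P(-|¬D) = 0.8679 (specificity)
- P(+|¬D) = 0.1321 (false positive rate = 1 - specificity)

Step 1: Find P(+)
P(+) = P(+|D)P(D) + P(+|¬D)P(¬D)
     = 0.9000 × 0.0457 + 0.1321 × 0.9543
     = 0.04113000 + 0.12606303
     = 0.16719303

Step 2: Apply Bayes' theorem for P(D|+)
P(D|+) = P(+|D)P(D) / P(+)
       = 0.04113000 / 0.16719303
       = 0.2460


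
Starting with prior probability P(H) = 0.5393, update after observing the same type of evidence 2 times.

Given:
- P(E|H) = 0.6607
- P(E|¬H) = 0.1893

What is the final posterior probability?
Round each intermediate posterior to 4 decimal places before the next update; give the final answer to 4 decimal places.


Sequential Bayesian updating:

Initial prior: P(H) = 0.5393

Update 1:
  P(E) = 0.6607 × 0.5393 + 0.1893 × 0.4607 = 0.35631551 + 0.08721051 = 0.44352602
  P(H|E) = 0.35631551 / 0.44352602 = 0.8034

Update 2:
  P(E) = 0.6607 × 0.8034 + 0.1893 × 0.1966 = 0.53080638 + 0.03721638 = 0.56802276
  P(H|E) = 0.53080638 / 0.56802276 = 0.9345

Final posterior: 0.9345


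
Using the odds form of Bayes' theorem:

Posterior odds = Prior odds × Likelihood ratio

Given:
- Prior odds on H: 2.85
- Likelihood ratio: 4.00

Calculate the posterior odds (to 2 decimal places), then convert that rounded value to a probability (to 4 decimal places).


Step 1: Calculate posterior odds
Posterior odds = Prior odds × LR
               = 2.85 × 4.00
               = 11.40

Step 2: Convert to probability
P(H|E) = Posterior odds / (1 + Posterior odds)
       = 11.40 / (1 + 11.40)
       = 11.40 / 12.40
       = 0.9194

The evidence increased P(H) from 0.7403 to 0.9194.


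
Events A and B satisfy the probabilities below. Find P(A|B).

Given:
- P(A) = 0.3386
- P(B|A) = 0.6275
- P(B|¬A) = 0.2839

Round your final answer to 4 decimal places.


Bayes' theorem: P(A|B) = P(B|A) × P(A) / P(B)

Step 1: Calculate P(B) using law of total probability
P(B) = P(B|A)P(A) + P(B|¬A)P(¬A)
     = 0.6275 × 0.3386 + 0.2839 × 0.6614
     = 0.21247150 + 0.18777146
     = 0.40024296

Step 2: Apply Bayes' theorem
P(A|B) = P(B|A) × P(A) / P(B)
       = 0.21247150 / 0.40024296
       = 0.5309


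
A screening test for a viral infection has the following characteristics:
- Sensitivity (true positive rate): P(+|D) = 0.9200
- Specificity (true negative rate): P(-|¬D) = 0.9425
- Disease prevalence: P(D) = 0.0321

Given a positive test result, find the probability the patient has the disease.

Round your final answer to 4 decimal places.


Let D = has disease, + = positive test

Given:
- P(D) = 0.0321 (prevalence)
- P(+|D) = 0.9200 (sensitivity)
- P(-|¬D) = 0.9425 (specificity)
- P(+|¬D) = 0.0575 (false positive rate = 1 - specificity)

Step 1: Find P(+)
P(+) = P(+|D)P(D) + P(+|¬D)P(¬D)
     = 0.9200 × 0.0321 + 0.0575 × 0.9679
     = 0.02953200 + 0.05565425
     = 0.08518625

Step 2: Apply Bayes' theorem for P(D|+)
P(D|+) = P(+|D)P(D) / P(+)
       = 0.02953200 / 0.08518625
       = 0.3467


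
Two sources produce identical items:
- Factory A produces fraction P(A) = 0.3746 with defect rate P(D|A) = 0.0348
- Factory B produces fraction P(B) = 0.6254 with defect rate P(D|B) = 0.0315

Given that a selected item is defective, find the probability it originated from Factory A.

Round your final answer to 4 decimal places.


Let A = from Factory A, D = defective

Given:
- P(A) = 0.3746, P(B) = 0.6254
- P(D|A) = 0.0348, P(D|B) = 0.0315

Step 1: Find P(D)
P(D) = P(D|A)P(A) + P(D|B)P(B)
     = 0.0348 × 0.3746 + 0.0315 × 0.6254
     = 0.01303608 + 0.01970010
     = 0.03273618

Step 2: Apply Bayes' theorem
P(A|D) = P(D|A)P(A) / P(D)
       = 0.01303608 / 0.03273618
       = 0.3982


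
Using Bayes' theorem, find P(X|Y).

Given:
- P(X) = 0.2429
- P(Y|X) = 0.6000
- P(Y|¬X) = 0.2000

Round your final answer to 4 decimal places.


Bayes' theorem: P(X|Y) = P(Y|X) × P(X) / P(Y)

Step 1: Calculate P(Y) using law of total probability
P(Y) = P(Y|X)P(X) + P(Y|¬X)P(¬X)
     = 0.6000 × 0.2429 + 0.2000 × 0.7571
     = 0.14574000 + 0.15142000
     = 0.29716000

Step 2: Apply Bayes' theorem
P(X|Y) = P(Y|X) × P(X) / P(Y)
       = 0.14574000 / 0.29716000
       = 0.4904


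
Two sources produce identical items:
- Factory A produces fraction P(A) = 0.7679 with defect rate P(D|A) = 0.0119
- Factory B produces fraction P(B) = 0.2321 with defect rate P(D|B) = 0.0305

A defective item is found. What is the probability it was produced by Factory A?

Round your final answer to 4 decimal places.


Let A = from Factory A, D = defective

Given:
- P(A) = 0.7679, P(B) = 0.2321
- P(D|A) = 0.0119, P(D|B) = 0.0305

Step 1: Find P(D)
P(D) = P(D|A)P(A) + P(D|B)P(B)
     = 0.0119 × 0.7679 + 0.0305 × 0.2321
     = 0.00913801 + 0.00707905
     = 0.01621706

Step 2: Apply Bayes' theorem
P(A|D) = P(D|A)P(A) / P(D)
       = 0.00913801 / 0.01621706
       = 0.5635


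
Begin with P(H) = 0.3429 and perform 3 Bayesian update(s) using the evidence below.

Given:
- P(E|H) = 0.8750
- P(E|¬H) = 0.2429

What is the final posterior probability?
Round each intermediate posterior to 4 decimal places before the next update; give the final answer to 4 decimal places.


Sequential Bayesian updating:

Initial prior: P(H) = 0.3429

Update 1:
  P(E) = 0.8750 × 0.3429 + 0.2429 × 0.6571 = 0.30003750 + 0.15960959 = 0.45964709
  P(H|E) = 0.30003750 / 0.45964709 = 0.6528

Update 2:
  P(E) = 0.8750 × 0.6528 + 0.2429 × 0.3472 = 0.57120000 + 0.08433488 = 0.65553488
  P(H|E) = 0.57120000 / 0.65553488 = 0.8713

Update 3:
  P(E) = 0.8750 × 0.8713 + 0.2429 × 0.1287 = 0.76238750 + 0.03126123 = 0.79364873
  P(H|E) = 0.76238750 / 0.79364873 = 0.9606

Final posterior: 0.9606


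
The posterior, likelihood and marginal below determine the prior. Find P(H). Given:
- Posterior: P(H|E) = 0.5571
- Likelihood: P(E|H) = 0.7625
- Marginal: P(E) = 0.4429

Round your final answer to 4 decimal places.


From Bayes' theorem: P(H|E) = P(E|H) × P(H) / P(E)

Rearranging for P(H):
P(H) = P(H|E) × P(E) / P(E|H)
     = 0.5571 × 0.4429 / 0.7625
     = 0.24673959 / 0.7625
     = 0.3236


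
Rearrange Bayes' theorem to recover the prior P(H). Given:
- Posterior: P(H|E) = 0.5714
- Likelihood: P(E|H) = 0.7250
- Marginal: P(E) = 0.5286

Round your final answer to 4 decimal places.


From Bayes' theorem: P(H|E) = P(E|H) × P(H) / P(E)

Rearranging for P(H):
P(H) = P(H|E) × P(E) / P(E|H)
     = 0.5714 × 0.5286 / 0.7250
     = 0.30204204 / 0.7250
     = 0.4166


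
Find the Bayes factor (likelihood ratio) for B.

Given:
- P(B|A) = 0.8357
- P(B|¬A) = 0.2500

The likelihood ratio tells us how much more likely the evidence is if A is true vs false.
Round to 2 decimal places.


Likelihood Ratio (LR) = P(B|A) / P(B|¬A)

LR = 0.8357 / 0.2500
   = 3.34

The evidence is 3.34 times more likely if A is true than if A is false.
LR > 1, so observing B raises the odds in favor of A.


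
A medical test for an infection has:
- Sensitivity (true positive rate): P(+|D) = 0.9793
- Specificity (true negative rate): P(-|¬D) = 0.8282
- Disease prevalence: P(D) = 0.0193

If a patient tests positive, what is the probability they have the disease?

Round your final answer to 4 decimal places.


Let D = has disease, + = positive test

Given:
- P(D) = 0.0193 (prevalence)
- P(+|D) = 0.9793 (sensitivity)
- P(-|¬D) = 0.8282 (specificity)
- P(+|¬D) = 0.1718 (false positive rate = 1 - specificity)

Step 1: Find P(+)
P(+) = P(+|D)P(D) + P(+|¬D)P(¬D)
     = 0.9793 × 0.0193 + 0.1718 × 0.9807
     = 0.01890049 + 0.16848426
     = 0.18738475

Step 2: Apply Bayes' theorem for P(D|+)
P(D|+) = P(+|D)P(D) / P(+)
       = 0.01890049 / 0.18738475
       = 0.1009


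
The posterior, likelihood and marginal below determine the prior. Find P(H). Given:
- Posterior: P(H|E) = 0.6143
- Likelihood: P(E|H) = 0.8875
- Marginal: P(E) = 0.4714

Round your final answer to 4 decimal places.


From Bayes' theorem: P(H|E) = P(E|H) × P(H) / P(E)

Rearranging for P(H):
P(H) = P(H|E) × P(E) / P(E|H)
     = 0.6143 × 0.4714 / 0.8875
     = 0.28958102 / 0.8875
     = 0.3263


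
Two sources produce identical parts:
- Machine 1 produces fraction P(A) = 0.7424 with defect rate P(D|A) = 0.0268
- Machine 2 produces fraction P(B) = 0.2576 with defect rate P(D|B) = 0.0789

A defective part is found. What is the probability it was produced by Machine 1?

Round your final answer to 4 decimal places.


Let A = from Machine 1, D = defective

Given:
- P(A) = 0.7424, P(B) = 0.2576
- P(D|A) = 0.0268, P(D|B) = 0.0789

Step 1: Find P(D)
P(D) = P(D|A)P(A) + P(D|B)P(B)
     = 0.0268 × 0.7424 + 0.0789 × 0.2576
     = 0.01989632 + 0.02032464
     = 0.04022096

Step 2: Apply Bayes' theorem
P(A|D) = P(D|A)P(A) / P(D)
       = 0.01989632 / 0.04022096
       = 0.4947


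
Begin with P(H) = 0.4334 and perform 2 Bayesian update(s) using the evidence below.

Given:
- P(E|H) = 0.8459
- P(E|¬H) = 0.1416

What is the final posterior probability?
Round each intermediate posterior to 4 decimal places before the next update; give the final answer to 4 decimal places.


Sequential Bayesian updating:

Initial prior: P(H) = 0.4334

Update 1:
  P(E) = 0.8459 × 0.4334 + 0.1416 × 0.5666 = 0.36661306 + 0.08023056 = 0.44684362
  P(H|E) = 0.36661306 / 0.44684362 = 0.8205

Update 2:
  P(E) = 0.8459 × 0.8205 + 0.1416 × 0.1795 = 0.69406095 + 0.02541720 = 0.71947815
  P(H|E) = 0.69406095 / 0.71947815 = 0.9647

Final posterior: 0.9647
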